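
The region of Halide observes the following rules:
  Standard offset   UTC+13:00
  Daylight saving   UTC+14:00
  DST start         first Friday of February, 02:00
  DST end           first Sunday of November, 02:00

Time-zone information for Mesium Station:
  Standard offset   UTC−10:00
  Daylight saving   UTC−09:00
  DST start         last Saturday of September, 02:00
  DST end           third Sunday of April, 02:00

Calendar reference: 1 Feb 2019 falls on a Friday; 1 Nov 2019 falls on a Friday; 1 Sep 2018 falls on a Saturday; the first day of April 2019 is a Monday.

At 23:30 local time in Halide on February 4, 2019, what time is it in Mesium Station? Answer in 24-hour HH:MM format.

1 February 2019 is a Friday, so the first Friday is February 1.
1 November 2019 is a Friday, so the first Sunday is November 3.
February 4, 2019 lies within the daylight-saving period (1 February – 3 November), so Halide is on daylight time, UTC+14:00.
23:30 Halide − 14h = 09:30 UTC.
1 September 2018 is a Saturday, so Saturdays fall on 1, 8, 15, 22, 29; the last is September 29.
1 April 2019 is a Monday, so the first Sunday is April 7 and the third is April 21.
At the standard offset (UTC−10:00), 09:30 UTC − 10h = 23:30 Mesium Station standard time (rolling into the previous day, 3 February 2019).
The standard-time date in Mesium Station, February 3, 2019, falls between 29 September 2018 and 21 April 2019, so daylight saving is in effect and Mesium Station is at UTC−09:00.
09:30 UTC − 9h = 00:30 Mesium Station.

00:30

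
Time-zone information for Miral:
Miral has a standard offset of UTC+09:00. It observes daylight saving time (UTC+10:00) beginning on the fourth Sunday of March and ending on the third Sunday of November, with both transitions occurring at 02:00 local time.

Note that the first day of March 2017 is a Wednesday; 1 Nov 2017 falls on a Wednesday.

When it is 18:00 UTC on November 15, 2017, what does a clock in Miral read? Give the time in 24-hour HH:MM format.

1 March 2017 is a Wednesday, so the first Sunday is March 5 and the fourth is March 26.
1 November 2017 is a Wednesday, so the first Sunday is November 5 and the third is November 19.
At the standard offset (UTC+09:00), 18:00 UTC + 9h = 03:00 Miral standard time (rolling into the next day, 16 November 2017).
The standard-time date in Miral, November 16, 2017, falls between 26 March and 19 November, so daylight saving is in effect and Miral is at UTC+10:00.
18:00 UTC + 10h = 04:00 local (rolling into the next day, 16 November 2017).

04:00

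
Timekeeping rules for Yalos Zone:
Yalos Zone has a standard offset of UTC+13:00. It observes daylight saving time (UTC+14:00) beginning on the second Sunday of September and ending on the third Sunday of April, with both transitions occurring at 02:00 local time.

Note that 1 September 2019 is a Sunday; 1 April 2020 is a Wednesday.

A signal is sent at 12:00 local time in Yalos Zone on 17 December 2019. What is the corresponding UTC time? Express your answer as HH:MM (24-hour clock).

22:00

1 September 2019 is a Sunday, so the first Sunday is September 1 and the second is September 8.
1 April 2020 is a Wednesday, so the first Sunday is April 5 and the third is April 19.
17 December 2019 falls between 8 September 2019 and 19 April 2020, so daylight saving is in effect and Yalos Zone is at UTC+14:00.
12:00 local − 14h = 22:00 UTC (rolling into the previous day, 16 December 2019).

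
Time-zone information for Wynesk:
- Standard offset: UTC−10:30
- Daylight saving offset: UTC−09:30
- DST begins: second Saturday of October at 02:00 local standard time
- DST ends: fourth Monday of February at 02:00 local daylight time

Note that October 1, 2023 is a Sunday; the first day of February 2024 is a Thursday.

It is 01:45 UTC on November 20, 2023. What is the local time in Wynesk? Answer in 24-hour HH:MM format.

1 October 2023 is a Sunday, so the first Saturday is October 7 and the second is October 14.
1 February 2024 is a Thursday, so the first Monday is February 5 and the fourth is February 26.
At the standard offset (UTC−10:30), 01:45 UTC − 10h30m = 15:15 Wynesk standard time (rolling into the previous day, 19 November 2023).
The standard-time date in Wynesk, November 19, 2023, lies within the daylight-saving period (14 October 2023 – 26 February 2024), so Wynesk is on daylight time, UTC−09:30.
01:45 UTC − 9h30m = 16:15 local (rolling into the previous day, 19 November 2023).

16:15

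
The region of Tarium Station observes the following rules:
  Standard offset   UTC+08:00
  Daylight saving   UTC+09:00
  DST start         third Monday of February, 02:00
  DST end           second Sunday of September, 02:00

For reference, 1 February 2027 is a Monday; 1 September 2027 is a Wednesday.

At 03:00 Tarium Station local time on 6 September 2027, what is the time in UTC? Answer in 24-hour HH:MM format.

18:00

1 February 2027 is a Monday, so the first Monday is February 1 and the third is February 15.
1 September 2027 is a Wednesday, so the first Sunday is September 5 and the second is September 12.
6 September 2027 lies within the daylight-saving period (15 February – 12 September), so Tarium Station is on daylight time, UTC+09:00.
03:00 local − 9h = 18:00 UTC (rolling into the previous day, 5 September 2027).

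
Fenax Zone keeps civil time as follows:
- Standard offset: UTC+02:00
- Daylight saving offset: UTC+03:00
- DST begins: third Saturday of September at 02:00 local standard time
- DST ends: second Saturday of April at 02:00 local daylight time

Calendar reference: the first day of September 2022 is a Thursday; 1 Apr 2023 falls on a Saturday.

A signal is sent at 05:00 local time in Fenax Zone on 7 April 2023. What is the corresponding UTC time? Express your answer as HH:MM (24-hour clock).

02:00

1 September 2022 is a Thursday, so the first Saturday is September 3 and the third is September 17.
1 April 2023 is a Saturday, so the first Saturday is April 1 and the second is April 8.
7 April 2023 falls between 17 September 2022 and 8 April 2023, so daylight saving is in effect and Fenax Zone is at UTC+03:00.
05:00 local − 3h = 02:00 UTC.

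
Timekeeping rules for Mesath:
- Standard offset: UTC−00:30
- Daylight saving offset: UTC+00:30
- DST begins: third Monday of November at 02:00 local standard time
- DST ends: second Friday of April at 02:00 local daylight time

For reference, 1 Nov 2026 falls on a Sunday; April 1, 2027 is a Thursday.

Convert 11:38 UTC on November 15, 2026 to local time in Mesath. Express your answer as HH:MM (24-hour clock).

11:08

1 November 2026 is a Sunday, so the first Monday is November 2 and the third is November 16.
1 April 2027 is a Thursday, so the first Friday is April 2 and the second is April 9.
At the standard offset (UTC−00:30), 11:38 UTC − 0h30m = 11:08 Mesath standard time.
The standard-time date in Mesath, November 15, 2026, is outside the daylight-saving period (16 November 2026 – 9 April 2027), so Mesath is on standard time, UTC−00:30.
11:38 UTC − 0h30m = 11:08 local.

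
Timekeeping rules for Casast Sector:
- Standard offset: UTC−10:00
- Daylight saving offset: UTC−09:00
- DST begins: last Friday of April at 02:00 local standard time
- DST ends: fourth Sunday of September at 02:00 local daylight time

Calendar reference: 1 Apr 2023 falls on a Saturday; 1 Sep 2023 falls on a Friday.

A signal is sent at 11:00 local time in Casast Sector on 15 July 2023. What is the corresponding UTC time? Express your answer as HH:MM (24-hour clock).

20:00

1 April 2023 is a Saturday, so Fridays fall on 7, 14, 21, 28; the last is April 28.
1 September 2023 is a Friday, so the first Sunday is September 3 and the fourth is September 24.
15 July 2023 falls between 28 April and 24 September, so daylight saving is in effect and Casast Sector is at UTC−09:00.
11:00 local + 9h = 20:00 UTC.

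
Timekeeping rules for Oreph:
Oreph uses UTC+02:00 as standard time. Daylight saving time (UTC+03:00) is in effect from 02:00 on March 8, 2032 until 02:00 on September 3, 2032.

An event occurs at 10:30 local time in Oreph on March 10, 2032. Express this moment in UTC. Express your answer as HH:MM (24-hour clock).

07:30

Daylight saving runs 8 March – 3 September; March 10, 2032 is inside that window, so Oreph is at UTC+03:00.
10:30 local − 3h = 07:30 UTC.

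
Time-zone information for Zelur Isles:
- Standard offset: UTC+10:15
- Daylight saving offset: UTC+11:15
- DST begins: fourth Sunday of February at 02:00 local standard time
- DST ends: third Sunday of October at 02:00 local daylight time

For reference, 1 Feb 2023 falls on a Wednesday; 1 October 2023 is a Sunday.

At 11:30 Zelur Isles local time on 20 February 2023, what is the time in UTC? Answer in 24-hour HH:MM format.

01:15

1 February 2023 is a Wednesday, so the first Sunday is February 5 and the fourth is February 26.
1 October 2023 is a Sunday, so the first Sunday is October 1 and the third is October 15.
20 February 2023 is outside the daylight-saving period (26 February – 15 October), so Zelur Isles is on standard time, UTC+10:15.
11:30 local − 10h15m = 01:15 UTC.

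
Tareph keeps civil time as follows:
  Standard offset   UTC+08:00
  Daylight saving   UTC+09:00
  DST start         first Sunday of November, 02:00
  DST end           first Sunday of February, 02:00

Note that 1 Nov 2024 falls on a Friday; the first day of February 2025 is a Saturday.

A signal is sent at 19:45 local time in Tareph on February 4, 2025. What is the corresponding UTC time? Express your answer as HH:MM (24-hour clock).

11:45

1 November 2024 is a Friday, so the first Sunday is November 3.
1 February 2025 is a Saturday, so the first Sunday is February 2.
February 4, 2025 does not fall between 3 November 2024 and 2 February 2025, so daylight saving is not in effect and Tareph is at UTC+08:00.
19:45 local − 8h = 11:45 UTC.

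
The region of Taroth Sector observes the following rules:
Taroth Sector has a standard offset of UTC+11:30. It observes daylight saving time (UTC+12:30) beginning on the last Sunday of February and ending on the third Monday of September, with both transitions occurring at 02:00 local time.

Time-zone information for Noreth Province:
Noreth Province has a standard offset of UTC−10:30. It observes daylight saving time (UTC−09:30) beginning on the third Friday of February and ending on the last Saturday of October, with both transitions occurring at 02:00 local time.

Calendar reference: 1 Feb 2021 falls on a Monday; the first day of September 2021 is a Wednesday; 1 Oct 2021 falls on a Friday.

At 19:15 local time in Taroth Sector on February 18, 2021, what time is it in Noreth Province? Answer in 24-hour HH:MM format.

1 February 2021 is a Monday, so Sundays fall on 7, 14, 21, 28; the last is February 28.
1 September 2021 is a Wednesday, so the first Monday is September 6 and the third is September 20.
Daylight saving runs 28 February – 20 September; February 18, 2021 is outside that window, so Taroth Sector is on standard time at UTC+11:30.
19:15 Taroth Sector − 11h30m = 07:45 UTC.
1 February 2021 is a Monday, so the first Friday is February 5 and the third is February 19.
1 October 2021 is a Friday, so Saturdays fall on 2, 9, 16, 23, 30; the last is October 30.
At the standard offset (UTC−10:30), 07:45 UTC − 10h30m = 21:15 Noreth Province standard time (rolling into the previous day, 17 February 2021).
The standard-time date in Noreth Province, February 17, 2021, does not fall between 19 February and 30 October, so daylight saving is not in effect and Noreth Province is at UTC−10:30.
07:45 UTC − 10h30m = 21:15 Noreth Province (rolling into the previous day, 17 February 2021).

21:15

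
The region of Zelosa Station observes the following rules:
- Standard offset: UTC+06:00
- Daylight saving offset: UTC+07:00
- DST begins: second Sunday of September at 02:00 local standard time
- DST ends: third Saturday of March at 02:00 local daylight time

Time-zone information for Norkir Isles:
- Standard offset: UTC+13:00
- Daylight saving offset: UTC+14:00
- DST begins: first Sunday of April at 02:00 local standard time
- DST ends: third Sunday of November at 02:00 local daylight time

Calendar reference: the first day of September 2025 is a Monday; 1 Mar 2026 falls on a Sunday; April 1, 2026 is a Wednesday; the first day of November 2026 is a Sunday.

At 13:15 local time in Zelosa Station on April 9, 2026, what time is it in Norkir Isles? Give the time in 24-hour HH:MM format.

21:15

1 September 2025 is a Monday, so the first Sunday is September 7 and the second is September 14.
1 March 2026 is a Sunday, so the first Saturday is March 7 and the third is March 21.
April 9, 2026 does not fall between 14 September 2025 and 21 March 2026, so daylight saving is not in effect and Zelosa Station is at UTC+06:00.
13:15 Zelosa Station − 6h = 07:15 UTC.
1 April 2026 is a Wednesday, so the first Sunday is April 5.
1 November 2026 is a Sunday, so the first Sunday is November 1 and the third is November 15.
At the standard offset (UTC+13:00), 07:15 UTC + 13h = 20:15 Norkir Isles standard time.
The standard-time date in Norkir Isles, April 9, 2026, falls between 5 April and 15 November, so daylight saving is in effect and Norkir Isles is at UTC+14:00.
07:15 UTC + 14h = 21:15 Norkir Isles.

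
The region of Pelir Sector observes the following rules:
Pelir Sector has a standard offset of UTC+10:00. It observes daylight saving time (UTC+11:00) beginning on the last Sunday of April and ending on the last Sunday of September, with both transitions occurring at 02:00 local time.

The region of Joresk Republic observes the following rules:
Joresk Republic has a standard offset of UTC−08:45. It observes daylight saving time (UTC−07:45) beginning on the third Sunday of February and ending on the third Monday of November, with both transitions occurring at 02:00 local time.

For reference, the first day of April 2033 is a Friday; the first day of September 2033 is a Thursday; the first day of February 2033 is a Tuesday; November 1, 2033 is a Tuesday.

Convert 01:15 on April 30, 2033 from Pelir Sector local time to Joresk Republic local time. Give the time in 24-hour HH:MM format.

06:30

1 April 2033 is a Friday, so Sundays fall on 3, 10, 17, 24; the last is April 24.
1 September 2033 is a Thursday, so Sundays fall on 4, 11, 18, 25; the last is September 25.
April 30, 2033 falls between 24 April and 25 September, so daylight saving is in effect and Pelir Sector is at UTC+11:00.
01:15 Pelir Sector − 11h = 14:15 UTC (rolling into the previous day, 29 April 2033).
1 February 2033 is a Tuesday, so the first Sunday is February 6 and the third is February 20.
1 November 2033 is a Tuesday, so the first Monday is November 7 and the third is November 21.
At the standard offset (UTC−08:45), 14:15 UTC − 8h45m = 05:30 Joresk Republic standard time.
The standard-time date in Joresk Republic, April 29, 2033, lies within the daylight-saving period (20 February – 21 November), so Joresk Republic is on daylight time, UTC−07:45.
14:15 UTC − 7h45m = 06:30 Joresk Republic.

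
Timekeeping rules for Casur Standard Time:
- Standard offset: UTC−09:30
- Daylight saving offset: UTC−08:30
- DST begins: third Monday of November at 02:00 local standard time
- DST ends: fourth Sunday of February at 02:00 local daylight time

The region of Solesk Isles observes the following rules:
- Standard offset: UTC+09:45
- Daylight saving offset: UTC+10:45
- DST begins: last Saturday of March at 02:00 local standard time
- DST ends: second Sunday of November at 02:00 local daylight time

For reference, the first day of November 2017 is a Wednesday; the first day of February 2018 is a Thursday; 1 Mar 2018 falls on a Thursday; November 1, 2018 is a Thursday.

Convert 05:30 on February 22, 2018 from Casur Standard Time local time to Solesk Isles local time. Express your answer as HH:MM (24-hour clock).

1 November 2017 is a Wednesday, so the first Monday is November 6 and the third is November 20.
1 February 2018 is a Thursday, so the first Sunday is February 4 and the fourth is February 25.
February 22, 2018 falls between 20 November 2017 and 25 February 2018, so daylight saving is in effect and Casur Standard Time is at UTC−08:30.
05:30 Casur Standard Time + 8h30m = 14:00 UTC.
1 March 2018 is a Thursday, so Saturdays fall on 3, 10, 17, 24, 31; the last is March 31.
1 November 2018 is a Thursday, so the first Sunday is November 4 and the second is November 11.
At the standard offset (UTC+09:45), 14:00 UTC + 9h45m = 23:45 Solesk Isles standard time.
The standard-time date in Solesk Isles, February 22, 2018, is outside the daylight-saving period (31 March – 11 November), so Solesk Isles is on standard time, UTC+09:45.
14:00 UTC + 9h45m = 23:45 Solesk Isles.

23:45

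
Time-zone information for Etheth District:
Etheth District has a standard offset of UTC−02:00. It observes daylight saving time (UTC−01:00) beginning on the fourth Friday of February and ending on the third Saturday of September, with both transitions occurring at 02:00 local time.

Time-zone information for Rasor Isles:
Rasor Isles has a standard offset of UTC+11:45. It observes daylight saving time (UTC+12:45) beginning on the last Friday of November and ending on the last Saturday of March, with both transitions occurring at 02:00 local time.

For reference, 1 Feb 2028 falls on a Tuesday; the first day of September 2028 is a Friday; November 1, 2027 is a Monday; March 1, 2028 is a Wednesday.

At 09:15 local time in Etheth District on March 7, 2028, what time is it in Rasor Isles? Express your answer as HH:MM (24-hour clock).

1 February 2028 is a Tuesday, so the first Friday is February 4 and the fourth is February 25.
1 September 2028 is a Friday, so the first Saturday is September 2 and the third is September 16.
March 7, 2028 lies within the daylight-saving period (25 February – 16 September), so Etheth District is on daylight time, UTC−01:00.
09:15 Etheth District + 1h = 10:15 UTC.
1 November 2027 is a Monday, so Fridays fall on 5, 12, 19, 26; the last is November 26.
1 March 2028 is a Wednesday, so Saturdays fall on 4, 11, 18, 25; the last is March 25.
At the standard offset (UTC+11:45), 10:15 UTC + 11h45m = 22:00 Rasor Isles standard time.
Daylight saving runs 26 November 2027 – 25 March 2028; the standard-time date in Rasor Isles, March 7, 2028, is inside that window, so Rasor Isles is at UTC+12:45.
10:15 UTC + 12h45m = 23:00 Rasor Isles.

23:00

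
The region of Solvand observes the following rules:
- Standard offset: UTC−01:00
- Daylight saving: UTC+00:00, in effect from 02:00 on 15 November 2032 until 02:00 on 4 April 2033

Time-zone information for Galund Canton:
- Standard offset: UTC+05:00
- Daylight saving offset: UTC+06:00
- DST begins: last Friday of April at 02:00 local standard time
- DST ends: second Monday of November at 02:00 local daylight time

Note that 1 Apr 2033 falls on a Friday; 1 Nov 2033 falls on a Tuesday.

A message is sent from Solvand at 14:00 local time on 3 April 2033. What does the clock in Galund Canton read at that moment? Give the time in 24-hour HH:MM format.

3 April 2033 lies within the daylight-saving period (15 November 2032 – 4 April 2033), so Solvand is on daylight time, UTC+00:00.
14:00 Solvand − 0h = 14:00 UTC.
1 April 2033 is a Friday, so Fridays fall on 1, 8, 15, 22, 29; the last is April 29.
1 November 2033 is a Tuesday, so the first Monday is November 7 and the second is November 14.
At the standard offset (UTC+05:00), 14:00 UTC + 5h = 19:00 Galund Canton standard time.
Daylight saving runs 29 April – 14 November; the standard-time date in Galund Canton, 3 April 2033, is outside that window, so Galund Canton is on standard time at UTC+05:00.
14:00 UTC + 5h = 19:00 Galund Canton.

19:00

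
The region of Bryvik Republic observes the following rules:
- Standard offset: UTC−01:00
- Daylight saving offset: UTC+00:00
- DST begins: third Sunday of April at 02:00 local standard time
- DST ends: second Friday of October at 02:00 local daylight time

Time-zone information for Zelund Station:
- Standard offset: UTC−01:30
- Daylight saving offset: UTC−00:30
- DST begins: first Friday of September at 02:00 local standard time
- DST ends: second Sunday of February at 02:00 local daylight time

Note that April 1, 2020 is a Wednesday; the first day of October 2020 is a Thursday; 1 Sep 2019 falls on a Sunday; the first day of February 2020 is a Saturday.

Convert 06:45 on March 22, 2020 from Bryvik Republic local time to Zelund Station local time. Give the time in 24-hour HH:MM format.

06:15

1 April 2020 is a Wednesday, so the first Sunday is April 5 and the third is April 19.
1 October 2020 is a Thursday, so the first Friday is October 2 and the second is October 9.
Daylight saving runs 19 April – 9 October; March 22, 2020 is outside that window, so Bryvik Republic is on standard time at UTC−01:00.
06:45 Bryvik Republic + 1h = 07:45 UTC.
1 September 2019 is a Sunday, so the first Friday is September 6.
1 February 2020 is a Saturday, so the first Sunday is February 2 and the second is February 9.
At the standard offset (UTC−01:30), 07:45 UTC − 1h30m = 06:15 Zelund Station standard time.
The standard-time date in Zelund Station, March 22, 2020, does not fall between 6 September 2019 and 9 February 2020, so daylight saving is not in effect and Zelund Station is at UTC−01:30.
07:45 UTC − 1h30m = 06:15 Zelund Station.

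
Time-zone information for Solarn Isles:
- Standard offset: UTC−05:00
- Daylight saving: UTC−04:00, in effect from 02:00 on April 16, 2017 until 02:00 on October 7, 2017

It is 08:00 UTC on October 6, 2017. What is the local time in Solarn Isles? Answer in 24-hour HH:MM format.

At the standard offset (UTC−05:00), 08:00 UTC − 5h = 03:00 Solarn Isles standard time.
Daylight saving runs 16 April – 7 October; the standard-time date in Solarn Isles, October 6, 2017, is inside that window, so Solarn Isles is at UTC−04:00.
08:00 UTC − 4h = 04:00 local.

04:00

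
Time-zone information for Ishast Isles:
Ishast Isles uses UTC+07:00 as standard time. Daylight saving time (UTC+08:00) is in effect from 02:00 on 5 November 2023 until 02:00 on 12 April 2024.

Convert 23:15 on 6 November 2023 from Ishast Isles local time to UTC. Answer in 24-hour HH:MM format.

Daylight saving runs 5 November 2023 – 12 April 2024; 6 November 2023 is inside that window, so Ishast Isles is at UTC+08:00.
23:15 local − 8h = 15:15 UTC.

15:15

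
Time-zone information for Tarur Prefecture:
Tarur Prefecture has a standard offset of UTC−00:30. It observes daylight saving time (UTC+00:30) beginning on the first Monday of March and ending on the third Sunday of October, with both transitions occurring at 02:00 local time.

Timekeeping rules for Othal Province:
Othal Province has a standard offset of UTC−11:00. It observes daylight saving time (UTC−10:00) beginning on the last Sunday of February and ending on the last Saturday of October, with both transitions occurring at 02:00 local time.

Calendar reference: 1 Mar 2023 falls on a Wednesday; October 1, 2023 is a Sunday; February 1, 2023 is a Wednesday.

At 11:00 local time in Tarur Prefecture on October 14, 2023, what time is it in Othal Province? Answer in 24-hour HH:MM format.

1 March 2023 is a Wednesday, so the first Monday is March 6.
1 October 2023 is a Sunday, so the first Sunday is October 1 and the third is October 15.
October 14, 2023 lies within the daylight-saving period (6 March – 15 October), so Tarur Prefecture is on daylight time, UTC+00:30.
11:00 Tarur Prefecture − 0h30m = 10:30 UTC.
1 February 2023 is a Wednesday, so Sundays fall on 5, 12, 19, 26; the last is February 26.
1 October 2023 is a Sunday, so Saturdays fall on 7, 14, 21, 28; the last is October 28.
At the standard offset (UTC−11:00), 10:30 UTC − 11h = 23:30 Othal Province standard time (rolling into the previous day, 13 October 2023).
The standard-time date in Othal Province, October 13, 2023, lies within the daylight-saving period (26 February – 28 October), so Othal Province is on daylight time, UTC−10:00.
10:30 UTC − 10h = 00:30 Othal Province.

00:30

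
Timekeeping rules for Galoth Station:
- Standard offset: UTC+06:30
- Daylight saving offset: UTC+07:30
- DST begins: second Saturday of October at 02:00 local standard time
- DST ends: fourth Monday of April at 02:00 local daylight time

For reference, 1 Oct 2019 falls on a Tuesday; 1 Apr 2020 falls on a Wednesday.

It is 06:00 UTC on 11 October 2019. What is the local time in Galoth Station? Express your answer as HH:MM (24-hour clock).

1 October 2019 is a Tuesday, so the first Saturday is October 5 and the second is October 12.
1 April 2020 is a Wednesday, so the first Monday is April 6 and the fourth is April 27.
At the standard offset (UTC+06:30), 06:00 UTC + 6h30m = 12:30 Galoth Station standard time.
The standard-time date in Galoth Station, 11 October 2019, is outside the daylight-saving period (12 October 2019 – 27 April 2020), so Galoth Station is on standard time, UTC+06:30.
06:00 UTC + 6h30m = 12:30 local.

12:30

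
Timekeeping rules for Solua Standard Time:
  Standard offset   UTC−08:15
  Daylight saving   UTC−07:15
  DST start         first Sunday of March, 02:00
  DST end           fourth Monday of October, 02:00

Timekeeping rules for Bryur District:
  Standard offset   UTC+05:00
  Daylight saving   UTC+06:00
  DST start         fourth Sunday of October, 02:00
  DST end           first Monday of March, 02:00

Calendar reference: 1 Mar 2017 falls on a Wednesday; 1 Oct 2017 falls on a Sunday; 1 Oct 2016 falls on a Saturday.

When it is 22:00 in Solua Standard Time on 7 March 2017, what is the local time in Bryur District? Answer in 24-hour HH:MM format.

10:15

1 March 2017 is a Wednesday, so the first Sunday is March 5.
1 October 2017 is a Sunday, so the first Monday is October 2 and the fourth is October 23.
Daylight saving runs 5 March – 23 October; 7 March 2017 is inside that window, so Solua Standard Time is at UTC−07:15.
22:00 Solua Standard Time + 7h15m = 05:15 UTC (rolling into the next day, 8 March 2017).
1 October 2016 is a Saturday, so the first Sunday is October 2 and the fourth is October 23.
1 March 2017 is a Wednesday, so the first Monday is March 6.
At the standard offset (UTC+05:00), 05:15 UTC + 5h = 10:15 Bryur District standard time.
The standard-time date in Bryur District, 8 March 2017, does not fall between 23 October 2016 and 6 March 2017, so daylight saving is not in effect and Bryur District is at UTC+05:00.
05:15 UTC + 5h = 10:15 Bryur District.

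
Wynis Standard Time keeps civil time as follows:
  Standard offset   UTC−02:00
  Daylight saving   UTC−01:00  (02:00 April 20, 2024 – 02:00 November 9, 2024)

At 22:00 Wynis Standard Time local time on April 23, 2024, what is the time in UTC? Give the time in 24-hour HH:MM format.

23:00

Daylight saving runs 20 April – 9 November; April 23, 2024 is inside that window, so Wynis Standard Time is at UTC−01:00.
22:00 local + 1h = 23:00 UTC.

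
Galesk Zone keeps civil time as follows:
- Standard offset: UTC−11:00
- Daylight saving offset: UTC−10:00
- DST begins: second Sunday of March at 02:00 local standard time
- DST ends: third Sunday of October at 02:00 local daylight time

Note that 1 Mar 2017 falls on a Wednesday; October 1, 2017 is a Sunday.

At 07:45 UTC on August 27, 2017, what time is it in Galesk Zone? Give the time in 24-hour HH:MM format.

21:45

1 March 2017 is a Wednesday, so the first Sunday is March 5 and the second is March 12.
1 October 2017 is a Sunday, so the first Sunday is October 1 and the third is October 15.
At the standard offset (UTC−11:00), 07:45 UTC − 11h = 20:45 Galesk Zone standard time (rolling into the previous day, 26 August 2017).
The standard-time date in Galesk Zone, August 26, 2017, lies within the daylight-saving period (12 March – 15 October), so Galesk Zone is on daylight time, UTC−10:00.
07:45 UTC − 10h = 21:45 local (rolling into the previous day, 26 August 2017).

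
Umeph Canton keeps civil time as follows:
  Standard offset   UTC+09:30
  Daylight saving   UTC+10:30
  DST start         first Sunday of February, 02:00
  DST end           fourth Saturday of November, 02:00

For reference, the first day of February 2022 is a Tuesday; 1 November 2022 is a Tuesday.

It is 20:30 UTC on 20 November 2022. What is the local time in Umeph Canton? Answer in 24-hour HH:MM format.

07:00

1 February 2022 is a Tuesday, so the first Sunday is February 6.
1 November 2022 is a Tuesday, so the first Saturday is November 5 and the fourth is November 26.
At the standard offset (UTC+09:30), 20:30 UTC + 9h30m = 06:00 Umeph Canton standard time (rolling into the next day, 21 November 2022).
The standard-time date in Umeph Canton, 21 November 2022, falls between 6 February and 26 November, so daylight saving is in effect and Umeph Canton is at UTC+10:30.
20:30 UTC + 10h30m = 07:00 local (rolling into the next day, 21 November 2022).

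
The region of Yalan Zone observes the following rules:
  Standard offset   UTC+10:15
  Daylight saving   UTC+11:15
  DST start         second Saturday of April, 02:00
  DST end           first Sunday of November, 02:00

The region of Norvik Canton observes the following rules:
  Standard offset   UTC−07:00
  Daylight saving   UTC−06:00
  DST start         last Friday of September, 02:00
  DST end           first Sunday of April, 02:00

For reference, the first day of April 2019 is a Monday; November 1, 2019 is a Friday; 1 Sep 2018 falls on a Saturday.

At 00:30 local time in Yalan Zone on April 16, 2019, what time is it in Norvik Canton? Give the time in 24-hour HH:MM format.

1 April 2019 is a Monday, so the first Saturday is April 6 and the second is April 13.
1 November 2019 is a Friday, so the first Sunday is November 3.
April 16, 2019 lies within the daylight-saving period (13 April – 3 November), so Yalan Zone is on daylight time, UTC+11:15.
00:30 Yalan Zone − 11h15m = 13:15 UTC (rolling into the previous day, 15 April 2019).
1 September 2018 is a Saturday, so Fridays fall on 7, 14, 21, 28; the last is September 28.
1 April 2019 is a Monday, so the first Sunday is April 7.
At the standard offset (UTC−07:00), 13:15 UTC − 7h = 06:15 Norvik Canton standard time.
Daylight saving runs 28 September 2018 – 7 April 2019; the standard-time date in Norvik Canton, April 15, 2019, is outside that window, so Norvik Canton is on standard time at UTC−07:00.
13:15 UTC − 7h = 06:15 Norvik Canton.

06:15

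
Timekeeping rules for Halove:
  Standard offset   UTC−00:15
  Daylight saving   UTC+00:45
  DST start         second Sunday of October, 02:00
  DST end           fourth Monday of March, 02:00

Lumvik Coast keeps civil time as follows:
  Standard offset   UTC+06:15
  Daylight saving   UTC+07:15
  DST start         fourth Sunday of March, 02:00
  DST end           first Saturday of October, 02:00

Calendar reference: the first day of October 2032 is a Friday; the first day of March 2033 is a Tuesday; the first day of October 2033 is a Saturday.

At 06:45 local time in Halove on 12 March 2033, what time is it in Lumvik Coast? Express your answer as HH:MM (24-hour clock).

1 October 2032 is a Friday, so the first Sunday is October 3 and the second is October 10.
1 March 2033 is a Tuesday, so the first Monday is March 7 and the fourth is March 28.
Daylight saving runs 10 October 2032 – 28 March 2033; 12 March 2033 is inside that window, so Halove is at UTC+00:45.
06:45 Halove − 0h45m = 06:00 UTC.
1 March 2033 is a Tuesday, so the first Sunday is March 6 and the fourth is March 27.
1 October 2033 is a Saturday, so the first Saturday is October 1.
At the standard offset (UTC+06:15), 06:00 UTC + 6h15m = 12:15 Lumvik Coast standard time.
The standard-time date in Lumvik Coast, 12 March 2033, is outside the daylight-saving period (27 March – 1 October), so Lumvik Coast is on standard time, UTC+06:15.
06:00 UTC + 6h15m = 12:15 Lumvik Coast.

12:15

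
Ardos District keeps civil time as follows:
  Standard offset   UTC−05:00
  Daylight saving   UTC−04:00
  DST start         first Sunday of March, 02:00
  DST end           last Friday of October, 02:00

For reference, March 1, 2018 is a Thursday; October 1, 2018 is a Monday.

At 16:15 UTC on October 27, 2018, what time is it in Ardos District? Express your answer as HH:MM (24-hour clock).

11:15

1 March 2018 is a Thursday, so the first Sunday is March 4.
1 October 2018 is a Monday, so Fridays fall on 5, 12, 19, 26; the last is October 26.
At the standard offset (UTC−05:00), 16:15 UTC − 5h = 11:15 Ardos District standard time.
Daylight saving runs 4 March – 26 October; the standard-time date in Ardos District, October 27, 2018, is outside that window, so Ardos District is on standard time at UTC−05:00.
16:15 UTC − 5h = 11:15 local.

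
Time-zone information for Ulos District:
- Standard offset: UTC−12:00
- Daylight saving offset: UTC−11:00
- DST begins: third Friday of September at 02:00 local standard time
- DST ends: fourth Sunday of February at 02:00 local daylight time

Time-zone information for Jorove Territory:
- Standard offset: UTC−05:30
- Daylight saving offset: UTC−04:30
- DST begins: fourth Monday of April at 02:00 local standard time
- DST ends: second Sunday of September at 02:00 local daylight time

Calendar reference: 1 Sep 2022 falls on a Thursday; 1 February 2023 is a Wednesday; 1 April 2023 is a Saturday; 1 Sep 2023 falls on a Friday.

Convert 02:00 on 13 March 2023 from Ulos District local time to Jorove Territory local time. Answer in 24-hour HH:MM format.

1 September 2022 is a Thursday, so the first Friday is September 2 and the third is September 16.
1 February 2023 is a Wednesday, so the first Sunday is February 5 and the fourth is February 26.
13 March 2023 is outside the daylight-saving period (16 September 2022 – 26 February 2023), so Ulos District is on standard time, UTC−12:00.
02:00 Ulos District + 12h = 14:00 UTC.
1 April 2023 is a Saturday, so the first Monday is April 3 and the fourth is April 24.
1 September 2023 is a Friday, so the first Sunday is September 3 and the second is September 10.
At the standard offset (UTC−05:30), 14:00 UTC − 5h30m = 08:30 Jorove Territory standard time.
Daylight saving runs 24 April – 10 September; the standard-time date in Jorove Territory, 13 March 2023, is outside that window, so Jorove Territory is on standard time at UTC−05:30.
14:00 UTC − 5h30m = 08:30 Jorove Territory.

08:30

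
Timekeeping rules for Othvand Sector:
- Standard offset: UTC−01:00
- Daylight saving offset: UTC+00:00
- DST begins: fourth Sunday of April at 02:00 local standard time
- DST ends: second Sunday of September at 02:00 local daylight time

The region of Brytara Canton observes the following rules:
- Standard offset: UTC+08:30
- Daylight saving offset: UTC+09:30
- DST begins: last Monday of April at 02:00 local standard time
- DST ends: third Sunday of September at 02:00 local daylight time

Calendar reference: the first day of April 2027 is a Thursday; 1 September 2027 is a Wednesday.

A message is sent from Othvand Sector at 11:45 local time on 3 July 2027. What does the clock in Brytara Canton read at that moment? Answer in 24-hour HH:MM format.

21:15

1 April 2027 is a Thursday, so the first Sunday is April 4 and the fourth is April 25.
1 September 2027 is a Wednesday, so the first Sunday is September 5 and the second is September 12.
3 July 2027 falls between 25 April and 12 September, so daylight saving is in effect and Othvand Sector is at UTC+00:00.
11:45 Othvand Sector − 0h = 11:45 UTC.
1 April 2027 is a Thursday, so Mondays fall on 5, 12, 19, 26; the last is April 26.
1 September 2027 is a Wednesday, so the first Sunday is September 5 and the third is September 19.
At the standard offset (UTC+08:30), 11:45 UTC + 8h30m = 20:15 Brytara Canton standard time.
The standard-time date in Brytara Canton, 3 July 2027, falls between 26 April and 19 September, so daylight saving is in effect and Brytara Canton is at UTC+09:30.
11:45 UTC + 9h30m = 21:15 Brytara Canton.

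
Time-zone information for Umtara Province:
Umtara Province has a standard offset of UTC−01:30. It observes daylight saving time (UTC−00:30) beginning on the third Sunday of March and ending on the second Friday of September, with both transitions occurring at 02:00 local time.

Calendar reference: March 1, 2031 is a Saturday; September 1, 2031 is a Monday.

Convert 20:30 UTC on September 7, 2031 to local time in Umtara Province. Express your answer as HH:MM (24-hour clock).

1 March 2031 is a Saturday, so the first Sunday is March 2 and the third is March 16.
1 September 2031 is a Monday, so the first Friday is September 5 and the second is September 12.
At the standard offset (UTC−01:30), 20:30 UTC − 1h30m = 19:00 Umtara Province standard time.
Daylight saving runs 16 March – 12 September; the standard-time date in Umtara Province, September 7, 2031, is inside that window, so Umtara Province is at UTC−00:30.
20:30 UTC − 0h30m = 20:00 local.

20:00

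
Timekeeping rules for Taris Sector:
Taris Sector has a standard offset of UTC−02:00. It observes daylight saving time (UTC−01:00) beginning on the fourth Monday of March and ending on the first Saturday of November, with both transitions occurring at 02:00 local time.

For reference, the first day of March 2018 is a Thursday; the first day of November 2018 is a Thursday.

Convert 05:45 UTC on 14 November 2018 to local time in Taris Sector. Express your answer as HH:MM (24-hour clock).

03:45

1 March 2018 is a Thursday, so the first Monday is March 5 and the fourth is March 26.
1 November 2018 is a Thursday, so the first Saturday is November 3.
At the standard offset (UTC−02:00), 05:45 UTC − 2h = 03:45 Taris Sector standard time.
The standard-time date in Taris Sector, 14 November 2018, does not fall between 26 March and 3 November, so daylight saving is not in effect and Taris Sector is at UTC−02:00.
05:45 UTC − 2h = 03:45 local.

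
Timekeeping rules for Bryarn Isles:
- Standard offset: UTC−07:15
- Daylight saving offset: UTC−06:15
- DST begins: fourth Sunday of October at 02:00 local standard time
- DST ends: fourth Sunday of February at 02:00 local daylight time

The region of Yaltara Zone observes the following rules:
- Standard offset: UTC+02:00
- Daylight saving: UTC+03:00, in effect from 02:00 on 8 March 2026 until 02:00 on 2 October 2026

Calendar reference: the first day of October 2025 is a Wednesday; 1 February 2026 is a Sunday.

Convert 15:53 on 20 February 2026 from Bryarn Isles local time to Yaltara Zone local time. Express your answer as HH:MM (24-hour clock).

1 October 2025 is a Wednesday, so the first Sunday is October 5 and the fourth is October 26.
1 February 2026 is a Sunday, so the first Sunday is February 1 and the fourth is February 22.
20 February 2026 lies within the daylight-saving period (26 October 2025 – 22 February 2026), so Bryarn Isles is on daylight time, UTC−06:15.
15:53 Bryarn Isles + 6h15m = 22:08 UTC.
At the standard offset (UTC+02:00), 22:08 UTC + 2h = 00:08 Yaltara Zone standard time (rolling into the next day, 21 February 2026).
The standard-time date in Yaltara Zone, 21 February 2026, does not fall between 8 March and 2 October, so daylight saving is not in effect and Yaltara Zone is at UTC+02:00.
22:08 UTC + 2h = 00:08 Yaltara Zone (rolling into the next day, 21 February 2026).

00:08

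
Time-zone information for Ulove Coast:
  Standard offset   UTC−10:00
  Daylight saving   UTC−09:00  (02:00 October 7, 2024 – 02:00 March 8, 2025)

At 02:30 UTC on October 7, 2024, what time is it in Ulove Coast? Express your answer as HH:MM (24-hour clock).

16:30

At the standard offset (UTC−10:00), 02:30 UTC − 10h = 16:30 Ulove Coast standard time (rolling into the previous day, 6 October 2024).
The standard-time date in Ulove Coast, October 6, 2024, is outside the daylight-saving period (7 October 2024 – 8 March 2025), so Ulove Coast is on standard time, UTC−10:00.
02:30 UTC − 10h = 16:30 local (rolling into the previous day, 6 October 2024).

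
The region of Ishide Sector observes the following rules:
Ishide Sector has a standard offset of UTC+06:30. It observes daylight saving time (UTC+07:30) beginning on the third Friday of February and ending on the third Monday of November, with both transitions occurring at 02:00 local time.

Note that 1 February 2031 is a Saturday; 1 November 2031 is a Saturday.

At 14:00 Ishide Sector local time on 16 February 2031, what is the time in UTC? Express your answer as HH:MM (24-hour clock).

07:30

1 February 2031 is a Saturday, so the first Friday is February 7 and the third is February 21.
1 November 2031 is a Saturday, so the first Monday is November 3 and the third is November 17.
Daylight saving runs 21 February – 17 November; 16 February 2031 is outside that window, so Ishide Sector is on standard time at UTC+06:30.
14:00 local − 6h30m = 07:30 UTC.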